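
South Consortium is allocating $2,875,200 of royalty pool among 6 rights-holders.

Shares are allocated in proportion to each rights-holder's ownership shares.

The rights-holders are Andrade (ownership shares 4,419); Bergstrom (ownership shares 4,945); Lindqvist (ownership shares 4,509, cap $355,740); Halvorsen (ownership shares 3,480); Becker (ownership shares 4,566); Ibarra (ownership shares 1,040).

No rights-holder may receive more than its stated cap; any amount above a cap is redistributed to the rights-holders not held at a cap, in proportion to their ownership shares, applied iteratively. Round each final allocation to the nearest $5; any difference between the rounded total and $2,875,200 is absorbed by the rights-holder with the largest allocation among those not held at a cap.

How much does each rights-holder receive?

Andrade: $603,440 | Bergstrom: $675,270 | Lindqvist: $355,740 | Halvorsen: $475,215 | Becker: $623,515 | Ibarra: $142,020

Ownership shares total: 22,959.
Pro-rata shares before constraints: Andrade 553,399.92; Bergstrom 619,271.92; Lindqvist 564,670.80; Halvorsen 435,807.13; Becker 571,809.02; Ibarra 130,241.21.
Capped: Lindqvist ($355,740); balance $2,519,460 reallocated over remaining ownership shares 18,450.
Redistributed shares: Andrade 603,441.40 → $603,440; Bergstrom 675,269.90 → $675,270; Halvorsen 475,215.22 → $475,215; Becker 623,515.14 → $623,515; Ibarra 142,018.34 → $142,020.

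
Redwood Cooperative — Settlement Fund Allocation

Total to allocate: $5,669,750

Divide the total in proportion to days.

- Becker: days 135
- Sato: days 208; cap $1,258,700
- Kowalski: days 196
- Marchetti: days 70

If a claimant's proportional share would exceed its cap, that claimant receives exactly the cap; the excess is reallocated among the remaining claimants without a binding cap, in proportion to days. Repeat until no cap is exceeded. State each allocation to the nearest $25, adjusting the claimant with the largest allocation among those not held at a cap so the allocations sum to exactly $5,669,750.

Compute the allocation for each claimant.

Sum of days: 609.
Pro-rata shares before constraints: Becker 1,256,841.13; Sato 1,936,466.34; Kowalski 1,824,747.13; Marchetti 651,695.40.
Held at cap: Sato ($1,258,700); remaining pool $4,411,050 reallocated over remaining days 401.
Redistributed shares: Becker 1,485,016.83 → $1,485,025; Kowalski 2,156,024.44 → $2,156,025; Marchetti 770,008.73 → $770,000.

Becker: $1,485,025 · Sato: $1,258,700 · Kowalski: $2,156,025 · Marchetti: $770,000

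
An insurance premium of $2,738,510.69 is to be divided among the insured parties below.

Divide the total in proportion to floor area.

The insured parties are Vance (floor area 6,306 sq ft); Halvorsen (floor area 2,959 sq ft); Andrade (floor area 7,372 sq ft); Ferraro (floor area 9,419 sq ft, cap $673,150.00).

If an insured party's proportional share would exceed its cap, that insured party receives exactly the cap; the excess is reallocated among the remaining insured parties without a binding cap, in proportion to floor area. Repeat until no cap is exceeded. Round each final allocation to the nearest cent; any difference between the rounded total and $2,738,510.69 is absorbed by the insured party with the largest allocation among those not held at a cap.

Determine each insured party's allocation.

Total floor area = 26,056.
Proportional shares (ignoring caps): Vance 662,766.6722; Halvorsen 310,993.7493; Andrade 774,804.2987; Ferraro 989,945.9698.
Capped: Ferraro ($673,150.00); residual $2,065,360.69 reallocated over remaining floor area 16,637.
Redistributed shares: Vance 782,843.3318 → $782,843.33; Halvorsen 367,337.9985 → $367,338.00; Andrade 915,179.3597 → $915,179.36.

Vance: $782,843.33; Halvorsen: $367,338.00; Andrade: $915,179.36; Ferraro: $673,150.00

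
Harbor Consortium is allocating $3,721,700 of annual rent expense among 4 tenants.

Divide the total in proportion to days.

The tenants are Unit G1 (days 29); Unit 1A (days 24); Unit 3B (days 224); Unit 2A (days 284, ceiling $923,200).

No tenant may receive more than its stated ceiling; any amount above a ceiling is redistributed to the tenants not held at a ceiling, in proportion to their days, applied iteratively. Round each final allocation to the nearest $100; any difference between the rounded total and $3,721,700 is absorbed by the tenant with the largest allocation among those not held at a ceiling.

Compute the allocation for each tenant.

Unit G1: $293,000 · Unit 1A: $242,500 · Unit 3B: $2,263,000 · Unit 2A: $923,200

Total days = 561.
Unconstrained shares: Unit G1 192,387.34; Unit 1A 159,217.11; Unit 3B 1,486,026.38; Unit 2A 1,884,069.16.
Capped: Unit 2A ($923,200); balance $2,798,500 reallocated over remaining days 277.
Remaining shares: Unit G1 292,983.75 → $293,000; Unit 1A 242,469.31 → $242,500; Unit 3B 2,263,046.93 → $2,263,000.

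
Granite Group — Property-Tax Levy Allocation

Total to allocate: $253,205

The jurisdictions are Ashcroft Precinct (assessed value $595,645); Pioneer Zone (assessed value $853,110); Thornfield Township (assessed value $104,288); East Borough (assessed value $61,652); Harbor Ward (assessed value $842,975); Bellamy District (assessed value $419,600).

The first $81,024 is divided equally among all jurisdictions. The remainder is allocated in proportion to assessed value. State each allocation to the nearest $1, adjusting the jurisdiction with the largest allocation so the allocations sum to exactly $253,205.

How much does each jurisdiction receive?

Ashcroft Precinct: $49,148; Pioneer Zone: $64,556; Thornfield Township: $19,745; East Borough: $17,193; Harbor Ward: $63,949; Bellamy District: $38,614

$81,024 shared equally gives $13,504 per jurisdiction.
Remainder $172,181 by assessed value (total 2,877,270): Ashcroft Precinct 35,644.47 → $35,644; Pioneer Zone 51,051.63 → $51,052; Thornfield Township 6,240.78 → $6,241; East Borough 3,689.37 → $3,689; Harbor Ward 50,445.14 → $50,445; Bellamy District 25,109.62 → $25,110.
Totals: Ashcroft Precinct $13,504 + $35,644 = $49,148; Pioneer Zone $13,504 + $51,052 = $64,556; Thornfield Township $13,504 + $6,241 = $19,745; East Borough $13,504 + $3,689 = $17,193; Harbor Ward $13,504 + $50,445 = $63,949; Bellamy District $13,504 + $25,110 = $38,614.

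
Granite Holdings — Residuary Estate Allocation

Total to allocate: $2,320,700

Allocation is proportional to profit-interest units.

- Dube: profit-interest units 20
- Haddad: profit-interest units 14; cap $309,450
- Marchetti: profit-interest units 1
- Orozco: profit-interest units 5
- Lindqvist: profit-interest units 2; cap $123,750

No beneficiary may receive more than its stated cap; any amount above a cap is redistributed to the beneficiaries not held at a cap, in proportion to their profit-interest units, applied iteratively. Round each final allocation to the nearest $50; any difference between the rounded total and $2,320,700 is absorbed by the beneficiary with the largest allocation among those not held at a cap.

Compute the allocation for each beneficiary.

Sum of profit-interest units: 42.
Pro-rata shares before constraints: Dube 1,105,095.24; Haddad 773,566.67; Marchetti 55,254.76; Orozco 276,273.81; Lindqvist 110,509.52.
Capped: Haddad ($309,450); residual $2,011,250 reallocated over remaining profit-interest units 28.
Capped: Lindqvist ($123,750); residual $1,887,500 reallocated over remaining profit-interest units 26.
Redistributed shares: Dube 1,451,923.08 → $1,451,900; Marchetti 72,596.15 → $72,600; Orozco 362,980.77 → $363,000.

Dube: $1,451,900 | Haddad: $309,450 | Marchetti: $72,600 | Orozco: $363,000 | Lindqvist: $123,750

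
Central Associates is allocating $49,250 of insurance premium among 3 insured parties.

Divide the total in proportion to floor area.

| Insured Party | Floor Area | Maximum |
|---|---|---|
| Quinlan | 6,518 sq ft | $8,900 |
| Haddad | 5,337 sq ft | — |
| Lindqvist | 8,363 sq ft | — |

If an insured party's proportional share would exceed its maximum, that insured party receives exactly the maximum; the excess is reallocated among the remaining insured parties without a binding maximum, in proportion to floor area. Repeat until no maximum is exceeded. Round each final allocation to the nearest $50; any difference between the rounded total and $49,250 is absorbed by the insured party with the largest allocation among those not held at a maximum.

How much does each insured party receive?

Floor area total: 20,218.
Proportional shares (ignoring caps): Quinlan 15,877.51; Haddad 13,000.66; Lindqvist 20,371.83.
Capped: Quinlan ($8,900); remaining pool $40,350 reallocated over remaining floor area 13,700.
Remaining shares: Haddad 15,718.83 → $15,700; Lindqvist 24,631.17 → $24,650.

Quinlan: $8,900 | Haddad: $15,700 | Lindqvist: $24,650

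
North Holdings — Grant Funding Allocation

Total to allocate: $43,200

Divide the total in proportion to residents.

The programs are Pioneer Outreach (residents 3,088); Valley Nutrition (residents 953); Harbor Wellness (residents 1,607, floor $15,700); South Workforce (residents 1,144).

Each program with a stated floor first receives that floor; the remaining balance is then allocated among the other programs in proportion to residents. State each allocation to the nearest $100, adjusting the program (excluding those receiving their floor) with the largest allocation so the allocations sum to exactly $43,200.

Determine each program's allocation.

Guaranteed amounts: Harbor Wellness $15,700. Remaining pool $27,500.
Remaining pool split over remaining residents 5,185: Pioneer Outreach 16,378.01 → $16,400; Valley Nutrition 5,054.48 → $5,100; South Workforce 6,067.50 → $6,100.
Rounding difference −$100 applied to Pioneer Outreach → $16,300.

Pioneer Outreach: $16,300 · Valley Nutrition: $5,100 · Harbor Wellness: $15,700 · South Workforce: $6,100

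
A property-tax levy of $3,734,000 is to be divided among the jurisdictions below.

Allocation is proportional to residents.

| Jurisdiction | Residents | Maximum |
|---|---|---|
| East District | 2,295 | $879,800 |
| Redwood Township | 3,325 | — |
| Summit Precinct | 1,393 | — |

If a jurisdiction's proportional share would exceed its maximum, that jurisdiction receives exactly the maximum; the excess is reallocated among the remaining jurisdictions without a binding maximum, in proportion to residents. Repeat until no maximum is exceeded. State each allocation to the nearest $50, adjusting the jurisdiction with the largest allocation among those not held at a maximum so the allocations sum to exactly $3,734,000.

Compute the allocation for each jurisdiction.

East District: $879,800 | Redwood Township: $2,011,500 | Summit Precinct: $842,700

Total residents = 7,013.
Pro-rata shares before constraints: East District 1,221,949.24; Redwood Township 1,770,362.18; Summit Precinct 741,688.58.
Held at cap: East District ($879,800); remaining pool $2,854,200 reallocated over remaining residents 4,718.
Shares after redistribution: Redwood Township 2,011,491.10 → $2,011,500; Summit Precinct 842,708.90 → $842,700.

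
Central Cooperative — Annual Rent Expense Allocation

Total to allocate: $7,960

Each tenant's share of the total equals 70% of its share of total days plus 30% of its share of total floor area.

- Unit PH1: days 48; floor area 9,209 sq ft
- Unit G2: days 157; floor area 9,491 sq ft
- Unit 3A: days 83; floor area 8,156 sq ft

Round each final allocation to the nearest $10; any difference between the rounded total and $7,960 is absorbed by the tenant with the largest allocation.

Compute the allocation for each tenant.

Unit PH1: $1,750 | Unit G2: $3,880 | Unit 3A: $2,330

Totals — days 288, floor area 26,856.
Combined weights (70% days + 30% floor area): Unit PH1 0.2195; Unit G2 0.4876; Unit 3A 0.2928.
Raw shares: Unit PH1 1,747.52; Unit G2 3,881.44; Unit 3A 2,331.04.
After rounding ($10): Unit PH1 $1,750; Unit G2 $3,880; Unit 3A $2,330. Sum = $7,960.
No rounding difference to absorb.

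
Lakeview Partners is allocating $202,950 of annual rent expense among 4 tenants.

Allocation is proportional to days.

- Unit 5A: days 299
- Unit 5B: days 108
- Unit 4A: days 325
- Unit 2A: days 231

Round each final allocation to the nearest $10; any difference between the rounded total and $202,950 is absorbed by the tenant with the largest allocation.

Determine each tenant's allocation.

Combined days = 963.
Raw shares: Unit 5A 299/963 × $202,950 = 63,013.55; Unit 5B 108/963 × $202,950 = 22,760.75; Unit 4A 325/963 × $202,950 = 68,492.99; Unit 2A 231/963 × $202,950 = 48,682.71.
At nearest $10: Unit 5A $63,010; Unit 5B $22,760; Unit 4A $68,490; Unit 2A $48,680. Sum = $202,940.
Difference $202,950 − $202,940 = +$10 applied to largest allocation (Unit 4A): Unit 4A becomes $68,500.

Unit 5A: $63,010 | Unit 5B: $22,760 | Unit 4A: $68,500 | Unit 2A: $48,680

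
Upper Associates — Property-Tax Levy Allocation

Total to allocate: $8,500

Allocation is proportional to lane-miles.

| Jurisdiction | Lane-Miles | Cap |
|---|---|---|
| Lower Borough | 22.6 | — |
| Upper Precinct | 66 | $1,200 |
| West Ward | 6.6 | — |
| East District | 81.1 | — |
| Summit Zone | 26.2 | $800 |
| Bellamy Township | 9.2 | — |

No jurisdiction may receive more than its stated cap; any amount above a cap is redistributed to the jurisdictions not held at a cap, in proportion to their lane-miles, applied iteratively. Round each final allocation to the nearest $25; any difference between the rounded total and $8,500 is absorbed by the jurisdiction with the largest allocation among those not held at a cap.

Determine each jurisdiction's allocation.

Lower Borough: $1,225 · Upper Precinct: $1,200 · West Ward: $350 · East District: $4,425 · Summit Zone: $800 · Bellamy Township: $500

Lane-miles total: 211.7.
Pro-rata shares before constraints: Lower Borough 907.42; Upper Precinct 2,649.98; West Ward 265.00; East District 3,256.26; Summit Zone 1,051.96; Bellamy Township 369.39.
Capped: Upper Precinct ($1,200), Summit Zone ($800); residual $6,500 reallocated over remaining lane-miles 119.5.
Redistributed shares: Lower Borough 1,229.29 → $1,225; West Ward 359.00 → $350; East District 4,411.30 → $4,400; Bellamy Township 500.42 → $500.
Rounding difference +$25 applied to East District → $4,425.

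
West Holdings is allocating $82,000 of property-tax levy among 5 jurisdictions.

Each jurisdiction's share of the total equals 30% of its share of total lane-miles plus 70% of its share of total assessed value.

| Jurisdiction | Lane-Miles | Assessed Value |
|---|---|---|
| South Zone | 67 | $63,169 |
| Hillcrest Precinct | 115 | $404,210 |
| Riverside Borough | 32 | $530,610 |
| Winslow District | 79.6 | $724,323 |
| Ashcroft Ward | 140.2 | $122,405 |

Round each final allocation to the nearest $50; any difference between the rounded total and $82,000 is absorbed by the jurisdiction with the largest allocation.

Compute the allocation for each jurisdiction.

Totals — lane-miles 433.8, assessed value 1,844,717.
Combined weights (30% lane-miles + 70% assessed value): South Zone 0.0703; Hillcrest Precinct 0.2329; Riverside Borough 0.2235; Winslow District 0.3299; Ashcroft Ward 0.1434.
Pro-rata amounts: South Zone 5,765.01; Hillcrest Precinct 19,098.79; Riverside Borough 18,325.06; Winslow District 27,051.92; Ashcroft Ward 11,759.22.
Rounded to nearest $50: South Zone $5,750; Hillcrest Precinct $19,100; Riverside Borough $18,350; Winslow District $27,050; Ashcroft Ward $11,750. Sum = $82,000.
No rounding difference to absorb.

South Zone: $5,750 · Hillcrest Precinct: $19,100 · Riverside Borough: $18,350 · Winslow District: $27,050 · Ashcroft Ward: $11,750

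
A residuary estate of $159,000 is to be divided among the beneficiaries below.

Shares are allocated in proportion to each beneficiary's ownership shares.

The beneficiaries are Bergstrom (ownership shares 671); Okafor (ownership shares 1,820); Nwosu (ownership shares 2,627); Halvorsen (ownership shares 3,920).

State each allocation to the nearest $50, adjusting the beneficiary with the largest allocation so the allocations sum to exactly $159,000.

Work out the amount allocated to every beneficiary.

Bergstrom: $11,800; Okafor: $32,000; Nwosu: $46,200; Halvorsen: $69,000

Sum of ownership shares: 9,038.
Unrounded shares: Bergstrom 671/9,038 × $159,000 = 11,804.49; Okafor 1,820/9,038 × $159,000 = 32,018.15; Nwosu 2,627/9,038 × $159,000 = 46,215.20; Halvorsen 3,920/9,038 × $159,000 = 68,962.16.
After rounding ($50): Bergstrom $11,800; Okafor $32,000; Nwosu $46,200; Halvorsen $68,950. Sum = $158,950.
Difference $159,000 − $158,950 = +$50 applied to largest allocation (Halvorsen): Halvorsen becomes $69,000.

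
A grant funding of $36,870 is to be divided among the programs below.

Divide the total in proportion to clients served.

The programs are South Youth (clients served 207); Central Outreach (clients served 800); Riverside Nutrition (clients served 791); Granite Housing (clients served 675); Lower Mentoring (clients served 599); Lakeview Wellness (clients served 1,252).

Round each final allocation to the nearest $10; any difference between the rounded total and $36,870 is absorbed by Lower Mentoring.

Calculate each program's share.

South Youth: $1,770; Central Outreach: $6,820; Riverside Nutrition: $6,740; Granite Housing: $5,760; Lower Mentoring: $5,100; Lakeview Wellness: $10,680

Sum of clients served: 4,324.
Unrounded shares: South Youth 207/4,324 × $36,870 = 1,765.05; Central Outreach 800/4,324 × $36,870 = 6,821.46; Riverside Nutrition 791/4,324 × $36,870 = 6,744.72; Granite Housing 675/4,324 × $36,870 = 5,755.61; Lower Mentoring 599/4,324 × $36,870 = 5,107.57; Lakeview Wellness 1,252/4,324 × $36,870 = 10,675.59.
At nearest $10: South Youth $1,770; Central Outreach $6,820; Riverside Nutrition $6,740; Granite Housing $5,760; Lower Mentoring $5,110; Lakeview Wellness $10,680. Sum = $36,880.
Difference $36,870 − $36,880 = −$10 applied to Lower Mentoring: Lower Mentoring becomes $5,100.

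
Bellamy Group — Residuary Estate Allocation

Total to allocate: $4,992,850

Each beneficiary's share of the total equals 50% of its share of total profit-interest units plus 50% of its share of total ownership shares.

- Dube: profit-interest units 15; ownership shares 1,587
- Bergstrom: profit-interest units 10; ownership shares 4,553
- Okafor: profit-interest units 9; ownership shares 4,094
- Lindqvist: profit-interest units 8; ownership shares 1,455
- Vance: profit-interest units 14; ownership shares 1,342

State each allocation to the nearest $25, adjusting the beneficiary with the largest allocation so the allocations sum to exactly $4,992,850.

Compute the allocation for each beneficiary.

Totals — profit-interest units 56, ownership shares 13,031.
Composite weights (50% profit-interest units + 50% ownership shares): Dube 0.1948; Bergstrom 0.2640; Okafor 0.2374; Lindqvist 0.1273; Vance 0.1765.
Unrounded shares: Dube 972,716.15; Bergstrom 1,318,035.06; Okafor 1,185,522.72; Lindqvist 635,375.02; Vance 881,201.05.
Rounded to nearest $25: Dube $972,725; Bergstrom $1,318,025; Okafor $1,185,525; Lindqvist $635,375; Vance $881,200. Sum = $4,992,850.
Sum already equals the total — no adjustment.

Dube: $972,725; Bergstrom: $1,318,025; Okafor: $1,185,525; Lindqvist: $635,375; Vance: $881,200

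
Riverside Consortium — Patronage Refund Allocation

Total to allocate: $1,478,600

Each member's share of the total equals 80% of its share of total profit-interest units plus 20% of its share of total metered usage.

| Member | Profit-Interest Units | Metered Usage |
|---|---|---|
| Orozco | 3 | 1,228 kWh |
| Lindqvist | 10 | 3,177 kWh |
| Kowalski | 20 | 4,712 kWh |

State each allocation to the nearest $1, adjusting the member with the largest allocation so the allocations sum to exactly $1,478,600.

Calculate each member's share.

Totals — profit-interest units 33, metered usage 9,117.
Combined weights (80% profit-interest units + 20% metered usage): Orozco 0.0997; Lindqvist 0.3121; Kowalski 0.5882.
Raw shares: Orozco 147,366.09; Lindqvist 461,498.00; Kowalski 869,735.91.
Rounded to nearest $1: Orozco $147,366; Lindqvist $461,498; Kowalski $869,736. Sum = $1,478,600.
Rounded total matches; no reconciliation needed.

Orozco: $147,366; Lindqvist: $461,498; Kowalski: $869,736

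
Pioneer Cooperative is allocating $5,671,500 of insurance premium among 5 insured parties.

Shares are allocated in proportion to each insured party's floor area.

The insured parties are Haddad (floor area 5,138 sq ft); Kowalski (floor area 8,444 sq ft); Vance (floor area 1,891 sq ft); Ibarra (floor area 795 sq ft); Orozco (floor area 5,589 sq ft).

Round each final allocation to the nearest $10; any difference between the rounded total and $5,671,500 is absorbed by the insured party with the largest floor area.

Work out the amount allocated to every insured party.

Haddad: $1,333,220 | Kowalski: $2,191,060 | Vance: $490,680 | Ibarra: $206,290 | Orozco: $1,450,250

Combined floor area = 21,857.
Unrounded shares: Haddad 5,138/21,857 × $5,671,500 = 1,333,218.97; Kowalski 8,444/21,857 × $5,671,500 = 2,191,066.75; Vance 1,891/21,857 × $5,671,500 = 490,680.63; Ibarra 795/21,857 × $5,671,500 = 206,288.26; Orozco 5,589/21,857 × $5,671,500 = 1,450,245.39.
Rounded to nearest $10: Haddad $1,333,220; Kowalski $2,191,070; Vance $490,680; Ibarra $206,290; Orozco $1,450,250. Sum = $5,671,510.
Difference $5,671,500 − $5,671,510 = −$10 applied to largest floor area (Kowalski): Kowalski becomes $2,191,060.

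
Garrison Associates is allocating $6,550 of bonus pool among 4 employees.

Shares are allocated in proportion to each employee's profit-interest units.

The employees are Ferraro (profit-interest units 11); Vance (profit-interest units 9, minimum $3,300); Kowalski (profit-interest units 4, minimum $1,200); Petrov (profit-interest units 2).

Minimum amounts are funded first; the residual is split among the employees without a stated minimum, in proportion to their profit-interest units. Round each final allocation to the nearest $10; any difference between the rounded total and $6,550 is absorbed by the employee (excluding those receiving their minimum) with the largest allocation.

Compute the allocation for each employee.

Minimums first: Vance $3,300; Kowalski $1,200. Remaining pool $2,050.
Remaining pool split over remaining profit-interest units 13: Ferraro 1,734.62 → $1,730; Petrov 315.38 → $320.

Ferraro: $1,730 · Vance: $3,300 · Kowalski: $1,200 · Petrov: $320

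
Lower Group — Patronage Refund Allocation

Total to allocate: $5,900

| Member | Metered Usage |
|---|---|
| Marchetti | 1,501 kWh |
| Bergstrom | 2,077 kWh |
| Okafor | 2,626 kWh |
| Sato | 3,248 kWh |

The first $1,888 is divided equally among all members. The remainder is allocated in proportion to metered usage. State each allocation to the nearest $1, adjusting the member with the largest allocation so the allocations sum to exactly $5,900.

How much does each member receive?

First tranche $1,888 split equally: $472 each.
Remainder $4,012 by metered usage (total 9,452): Marchetti 637.12 → $637; Bergstrom 881.60 → $882; Okafor 1,114.63 → $1,115; Sato 1,378.65 → $1,379.
Rounding difference −$1 on remainder applied to Sato.
Totals: Marchetti $472 + $637 = $1,109; Bergstrom $472 + $882 = $1,354; Okafor $472 + $1,115 = $1,587; Sato $472 + $1,378 = $1,850.

Marchetti: $1,109 | Bergstrom: $1,354 | Okafor: $1,587 | Sato: $1,850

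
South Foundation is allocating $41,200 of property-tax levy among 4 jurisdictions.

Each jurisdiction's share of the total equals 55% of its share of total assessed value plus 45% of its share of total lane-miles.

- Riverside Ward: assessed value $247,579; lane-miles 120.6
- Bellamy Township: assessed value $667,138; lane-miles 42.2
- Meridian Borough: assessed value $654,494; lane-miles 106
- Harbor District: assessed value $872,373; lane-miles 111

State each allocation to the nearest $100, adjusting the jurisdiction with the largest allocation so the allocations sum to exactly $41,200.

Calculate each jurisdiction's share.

Riverside Ward: $8,200; Bellamy Township: $8,300; Meridian Borough: $11,200; Harbor District: $13,500

Totals — assessed value 2,441,584, lane-miles 379.8.
Blended shares (55% assessed value + 45% lane-miles): Riverside Ward 0.1987; Bellamy Township 0.2003; Meridian Borough 0.2730; Harbor District 0.3280.
Raw shares: Riverside Ward 8,184.86; Bellamy Township 8,251.61; Meridian Borough 11,248.67; Harbor District 13,514.86.
At nearest $100: Riverside Ward $8,200; Bellamy Township $8,300; Meridian Borough $11,200; Harbor District $13,500. Sum = $41,200.
No rounding difference to absorb.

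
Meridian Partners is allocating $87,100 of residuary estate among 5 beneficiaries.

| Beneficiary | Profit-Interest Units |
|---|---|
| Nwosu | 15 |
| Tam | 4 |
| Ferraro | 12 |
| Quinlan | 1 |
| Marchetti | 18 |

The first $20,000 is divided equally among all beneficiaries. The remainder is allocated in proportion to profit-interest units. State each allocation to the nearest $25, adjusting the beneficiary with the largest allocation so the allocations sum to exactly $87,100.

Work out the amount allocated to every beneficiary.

Nwosu: $24,125; Tam: $9,375; Ferraro: $20,100; Quinlan: $5,350; Marchetti: $28,150

$20,000 shared equally gives $4,000 per beneficiary.
Remainder $67,100 by profit-interest units (total 50): Nwosu 20,130.00 → $20,125; Tam 5,368.00 → $5,375; Ferraro 16,104.00 → $16,100; Quinlan 1,342.00 → $1,350; Marchetti 24,156.00 → $24,150.
Totals: Nwosu $4,000 + $20,125 = $24,125; Tam $4,000 + $5,375 = $9,375; Ferraro $4,000 + $16,100 = $20,100; Quinlan $4,000 + $1,350 = $5,350; Marchetti $4,000 + $24,150 = $28,150.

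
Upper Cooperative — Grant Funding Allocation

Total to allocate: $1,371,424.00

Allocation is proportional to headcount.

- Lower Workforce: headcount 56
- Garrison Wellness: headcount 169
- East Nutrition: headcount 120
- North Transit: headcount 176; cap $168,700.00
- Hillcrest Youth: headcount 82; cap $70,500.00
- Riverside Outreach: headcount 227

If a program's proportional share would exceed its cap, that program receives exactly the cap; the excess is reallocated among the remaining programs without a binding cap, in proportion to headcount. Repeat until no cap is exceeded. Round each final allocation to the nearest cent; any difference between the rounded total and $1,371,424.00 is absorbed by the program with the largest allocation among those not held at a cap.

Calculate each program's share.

Headcount total: 830.
Proportional shares (ignoring caps): Lower Workforce 92,529.8120; Garrison Wellness 279,241.7542; East Nutrition 198,278.1687; North Transit 290,807.9807; Hillcrest Youth 135,490.0819; Riverside Outreach 375,076.2024.
Capped: North Transit ($168,700.00), Hillcrest Youth ($70,500.00); balance $1,132,224.00 reallocated over remaining headcount 572.
Redistributed shares: Lower Workforce 110,847.1049 → $110,847.10; Garrison Wellness 334,520.7273 → $334,520.73; East Nutrition 237,529.5105 → $237,529.51; Riverside Outreach 449,326.6573 → $449,326.66.

Lower Workforce: $110,847.10 | Garrison Wellness: $334,520.73 | East Nutrition: $237,529.51 | North Transit: $168,700.00 | Hillcrest Youth: $70,500.00 | Riverside Outreach: $449,326.66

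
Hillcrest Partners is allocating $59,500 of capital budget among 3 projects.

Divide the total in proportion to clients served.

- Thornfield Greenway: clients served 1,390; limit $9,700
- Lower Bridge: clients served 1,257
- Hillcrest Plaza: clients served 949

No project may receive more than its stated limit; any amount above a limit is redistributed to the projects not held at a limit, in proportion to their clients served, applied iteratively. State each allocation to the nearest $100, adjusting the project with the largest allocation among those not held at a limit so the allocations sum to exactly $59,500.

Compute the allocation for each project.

Clients served total: 3,596.
Unconstrained shares: Thornfield Greenway 22,999.17; Lower Bridge 20,798.53; Hillcrest Plaza 15,702.31.
Cap binds for Thornfield Greenway ($9,700); residual $49,800 reallocated over remaining clients served 2,206.
Remaining shares: Lower Bridge 28,376.52 → $28,400; Hillcrest Plaza 21,423.48 → $21,400.

Thornfield Greenway: $9,700 | Lower Bridge: $28,400 | Hillcrest Plaza: $21,400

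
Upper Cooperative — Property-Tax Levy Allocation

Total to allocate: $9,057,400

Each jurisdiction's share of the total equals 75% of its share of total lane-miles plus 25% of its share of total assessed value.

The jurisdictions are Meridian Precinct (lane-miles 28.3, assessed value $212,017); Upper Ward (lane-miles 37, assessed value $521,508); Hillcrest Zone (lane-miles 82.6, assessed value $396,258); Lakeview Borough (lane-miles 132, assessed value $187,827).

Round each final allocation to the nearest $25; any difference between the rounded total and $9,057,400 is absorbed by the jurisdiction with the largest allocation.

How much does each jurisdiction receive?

Meridian Precinct: $1,051,175 · Upper Ward: $1,794,200 · Hillcrest Zone: $2,685,650 · Lakeview Borough: $3,526,375

Lane-miles total 279.9; assessed value total 1,317,610.
Composite weights (75% lane-miles + 25% assessed value): Meridian Precinct 0.1161; Upper Ward 0.1981; Hillcrest Zone 0.2965; Lakeview Borough 0.3893.
Proportional shares: Meridian Precinct 1,051,185.77; Upper Ward 1,794,199.97; Hillcrest Zone 2,685,646.27; Lakeview Borough 3,526,368.00.
Rounded to nearest $25: Meridian Precinct $1,051,175; Upper Ward $1,794,200; Hillcrest Zone $2,685,650; Lakeview Borough $3,526,375. Sum = $9,057,400.
Rounded total matches; no reconciliation needed.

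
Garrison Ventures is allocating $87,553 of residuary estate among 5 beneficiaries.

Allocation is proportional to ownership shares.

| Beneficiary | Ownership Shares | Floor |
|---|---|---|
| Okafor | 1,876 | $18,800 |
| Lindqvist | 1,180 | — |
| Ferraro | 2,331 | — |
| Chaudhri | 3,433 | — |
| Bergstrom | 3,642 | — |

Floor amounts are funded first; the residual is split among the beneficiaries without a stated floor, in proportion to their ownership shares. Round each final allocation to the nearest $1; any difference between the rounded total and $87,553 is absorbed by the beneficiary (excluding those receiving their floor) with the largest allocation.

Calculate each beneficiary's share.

Okafor: $18,800; Lindqvist: $7,664; Ferraro: $15,139; Chaudhri: $22,296; Bergstrom: $23,654

Guaranteed amounts: Okafor $18,800. Remaining pool $68,753.
Remaining pool split over remaining ownership shares 10,586: Lindqvist 7,663.76 → $7,664; Ferraro 15,139.17 → $15,139; Chaudhri 22,296.34 → $22,296; Bergstrom 23,653.73 → $23,654.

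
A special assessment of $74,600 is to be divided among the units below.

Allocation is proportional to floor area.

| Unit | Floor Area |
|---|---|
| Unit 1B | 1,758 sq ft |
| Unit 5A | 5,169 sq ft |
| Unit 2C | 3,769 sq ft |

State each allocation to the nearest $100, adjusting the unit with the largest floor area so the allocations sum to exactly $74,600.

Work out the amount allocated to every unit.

Unit 1B: $12,300; Unit 5A: $36,000; Unit 2C: $26,300

Sum of floor area: 10,696.
Pro-rata amounts: Unit 1B 1,758/10,696 × $74,600 = 12,261.29; Unit 5A 5,169/10,696 × $74,600 = 36,051.55; Unit 2C 3,769/10,696 × $74,600 = 26,287.15.
Rounded to nearest $100: Unit 1B $12,300; Unit 5A $36,100; Unit 2C $26,300. Sum = $74,700.
Difference $74,600 − $74,700 = −$100 applied to largest floor area (Unit 5A): Unit 5A becomes $36,000.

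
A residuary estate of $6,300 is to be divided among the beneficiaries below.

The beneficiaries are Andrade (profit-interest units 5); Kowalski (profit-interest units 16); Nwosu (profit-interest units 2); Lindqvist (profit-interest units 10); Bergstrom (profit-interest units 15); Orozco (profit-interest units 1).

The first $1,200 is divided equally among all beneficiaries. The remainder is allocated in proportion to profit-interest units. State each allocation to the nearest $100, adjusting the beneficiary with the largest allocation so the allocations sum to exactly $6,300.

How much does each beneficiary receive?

Andrade: $700; Kowalski: $1,900; Nwosu: $400; Lindqvist: $1,200; Bergstrom: $1,800; Orozco: $300

Equal tier: $1,200 ÷ 6 = $200 apiece.
Remainder $5,100 by profit-interest units (total 49): Andrade 520.41 → $500; Kowalski 1,665.31 → $1,700; Nwosu 208.16 → $200; Lindqvist 1,040.82 → $1,000; Bergstrom 1,561.22 → $1,600; Orozco 104.08 → $100.
Totals: Andrade $200 + $500 = $700; Kowalski $200 + $1,700 = $1,900; Nwosu $200 + $200 = $400; Lindqvist $200 + $1,000 = $1,200; Bergstrom $200 + $1,600 = $1,800; Orozco $200 + $100 = $300.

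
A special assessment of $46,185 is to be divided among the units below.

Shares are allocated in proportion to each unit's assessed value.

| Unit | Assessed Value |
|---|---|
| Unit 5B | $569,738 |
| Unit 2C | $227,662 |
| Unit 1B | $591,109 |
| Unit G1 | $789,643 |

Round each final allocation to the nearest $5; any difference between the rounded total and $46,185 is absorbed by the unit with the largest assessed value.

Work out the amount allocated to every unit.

Unit 5B: $12,080 | Unit 2C: $4,825 | Unit 1B: $12,535 | Unit G1: $16,745

Sum of assessed value: 569,738 + 227,662 + 591,109 + 789,643 = 2,178,152.
Unrounded shares: Unit 5B 12,080.58; Unit 2C 4,827.29; Unit 1B 12,533.73; Unit G1 16,743.40.
Rounded to nearest $5: Unit 5B $12,080; Unit 2C $4,825; Unit 1B $12,535; Unit G1 $16,745. Sum = $46,185.
Sum already equals the total — no adjustment.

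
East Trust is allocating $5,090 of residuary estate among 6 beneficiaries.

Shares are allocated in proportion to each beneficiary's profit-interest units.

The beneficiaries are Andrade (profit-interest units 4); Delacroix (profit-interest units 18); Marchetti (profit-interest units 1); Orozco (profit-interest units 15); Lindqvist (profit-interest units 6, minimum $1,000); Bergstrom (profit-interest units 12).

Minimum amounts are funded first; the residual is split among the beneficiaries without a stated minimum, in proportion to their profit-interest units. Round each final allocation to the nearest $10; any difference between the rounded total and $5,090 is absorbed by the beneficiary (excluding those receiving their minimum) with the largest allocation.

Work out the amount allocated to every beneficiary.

Fund the minimums — Lindqvist $1,000. Remaining pool $4,090.
Remaining pool split over remaining profit-interest units 50: Andrade 327.20 → $330; Delacroix 1,472.40 → $1,470; Marchetti 81.80 → $80; Orozco 1,227.00 → $1,230; Bergstrom 981.60 → $980.

Andrade: $330 · Delacroix: $1,470 · Marchetti: $80 · Orozco: $1,230 · Lindqvist: $1,000 · Bergstrom: $980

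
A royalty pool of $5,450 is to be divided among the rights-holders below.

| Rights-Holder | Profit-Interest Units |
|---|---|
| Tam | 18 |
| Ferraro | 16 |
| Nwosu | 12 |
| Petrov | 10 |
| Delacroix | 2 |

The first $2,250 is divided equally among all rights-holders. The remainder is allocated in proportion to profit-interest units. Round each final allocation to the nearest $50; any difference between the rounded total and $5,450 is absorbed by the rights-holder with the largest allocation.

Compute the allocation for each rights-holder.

First tranche $2,250 split equally: $450 each.
Remainder $3,200 by profit-interest units (total 58): Tam 993.10 → $1,000; Ferraro 882.76 → $900; Nwosu 662.07 → $650; Petrov 551.72 → $550; Delacroix 110.34 → $100.
Totals: Tam $450 + $1,000 = $1,450; Ferraro $450 + $900 = $1,350; Nwosu $450 + $650 = $1,100; Petrov $450 + $550 = $1,000; Delacroix $450 + $100 = $550.

Tam: $1,450 | Ferraro: $1,350 | Nwosu: $1,100 | Petrov: $1,000 | Delacroix: $550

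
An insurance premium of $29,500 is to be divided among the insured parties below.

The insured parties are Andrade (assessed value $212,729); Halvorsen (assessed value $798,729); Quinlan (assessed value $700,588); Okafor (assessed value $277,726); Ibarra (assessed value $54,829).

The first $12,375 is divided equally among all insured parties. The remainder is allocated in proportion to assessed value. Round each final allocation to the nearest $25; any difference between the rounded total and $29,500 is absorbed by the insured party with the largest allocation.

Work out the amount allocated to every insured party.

Equal tier: $12,375 ÷ 5 = $2,475 apiece.
Remainder $17,125 by assessed value (total 2,044,601): Andrade 1,781.76 → $1,775; Halvorsen 6,689.93 → $6,700; Quinlan 5,867.93 → $5,875; Okafor 2,326.15 → $2,325; Ibarra 459.23 → $450.
Totals: Andrade $2,475 + $1,775 = $4,250; Halvorsen $2,475 + $6,700 = $9,175; Quinlan $2,475 + $5,875 = $8,350; Okafor $2,475 + $2,325 = $4,800; Ibarra $2,475 + $450 = $2,925.

Andrade: $4,250; Halvorsen: $9,175; Quinlan: $8,350; Okafor: $4,800; Ibarra: $2,925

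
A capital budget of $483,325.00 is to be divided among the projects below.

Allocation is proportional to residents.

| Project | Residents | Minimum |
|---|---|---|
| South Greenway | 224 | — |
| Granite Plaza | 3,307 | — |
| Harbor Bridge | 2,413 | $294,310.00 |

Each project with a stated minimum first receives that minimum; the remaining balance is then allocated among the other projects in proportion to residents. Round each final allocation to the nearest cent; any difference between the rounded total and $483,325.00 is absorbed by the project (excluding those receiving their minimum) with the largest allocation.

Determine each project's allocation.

South Greenway: $11,990.76 · Granite Plaza: $177,024.24 · Harbor Bridge: $294,310.00

Guaranteed amounts: Harbor Bridge $294,310.00. Residual $189,015.00.
Residual split over remaining residents 3,531: South Greenway 11,990.7562 → $11,990.76; Granite Plaza 177,024.2438 → $177,024.24.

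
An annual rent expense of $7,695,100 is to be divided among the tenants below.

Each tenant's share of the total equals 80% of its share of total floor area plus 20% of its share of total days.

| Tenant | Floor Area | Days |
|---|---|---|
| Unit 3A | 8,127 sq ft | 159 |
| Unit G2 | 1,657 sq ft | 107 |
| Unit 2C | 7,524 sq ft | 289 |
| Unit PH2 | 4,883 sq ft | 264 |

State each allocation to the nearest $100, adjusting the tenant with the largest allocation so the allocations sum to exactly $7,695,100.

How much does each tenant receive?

Unit 3A: $2,553,300 | Unit G2: $660,700 | Unit 2C: $2,630,400 | Unit PH2: $1,850,700

Floor area total 22,191; days total 819.
Blended shares (80% floor area + 20% days): Unit 3A 0.3318; Unit G2 0.0859; Unit 2C 0.3418; Unit PH2 0.2405.
Pro-rata amounts: Unit 3A 2,553,322.53; Unit G2 660,742.49; Unit 2C 2,630,331.16; Unit PH2 1,850,703.82.
After rounding ($100): Unit 3A $2,553,300; Unit G2 $660,700; Unit 2C $2,630,300; Unit PH2 $1,850,700. Sum = $7,695,000.
Difference $7,695,100 − $7,695,000 = +$100 applied to largest allocation (Unit 2C): Unit 2C becomes $2,630,400.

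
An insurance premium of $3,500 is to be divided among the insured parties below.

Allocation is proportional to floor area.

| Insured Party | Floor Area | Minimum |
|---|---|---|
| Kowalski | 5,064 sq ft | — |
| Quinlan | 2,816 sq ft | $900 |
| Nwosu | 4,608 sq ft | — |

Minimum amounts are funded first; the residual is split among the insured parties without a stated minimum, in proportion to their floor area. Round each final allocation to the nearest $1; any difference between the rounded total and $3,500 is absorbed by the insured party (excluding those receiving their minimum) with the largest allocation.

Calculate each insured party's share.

Minimums first: Quinlan $900. Balance $2,600.
Balance split over remaining floor area 9,672: Kowalski 1,361.29 → $1,361; Nwosu 1,238.71 → $1,239.

Kowalski: $1,361; Quinlan: $900; Nwosu: $1,239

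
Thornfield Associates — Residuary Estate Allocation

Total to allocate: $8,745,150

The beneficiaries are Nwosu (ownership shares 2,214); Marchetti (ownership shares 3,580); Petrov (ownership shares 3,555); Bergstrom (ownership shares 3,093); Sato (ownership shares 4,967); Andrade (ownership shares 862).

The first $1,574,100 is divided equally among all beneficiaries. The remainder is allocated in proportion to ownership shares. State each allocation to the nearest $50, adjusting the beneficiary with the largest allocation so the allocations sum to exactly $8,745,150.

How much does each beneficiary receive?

First tranche $1,574,100 split equally: $262,350 each.
Remainder $7,171,050 by ownership shares (total 18,271): Nwosu 868,956.53 → $868,950; Marchetti 1,405,087.79 → $1,405,100; Petrov 1,395,275.72 → $1,395,300; Bergstrom 1,213,948.75 → $1,213,950; Sato 1,949,461.19 → $1,949,450; Andrade 338,320.02 → $338,300.
Totals: Nwosu $262,350 + $868,950 = $1,131,300; Marchetti $262,350 + $1,405,100 = $1,667,450; Petrov $262,350 + $1,395,300 = $1,657,650; Bergstrom $262,350 + $1,213,950 = $1,476,300; Sato $262,350 + $1,949,450 = $2,211,800; Andrade $262,350 + $338,300 = $600,650.

Nwosu: $1,131,300; Marchetti: $1,667,450; Petrov: $1,657,650; Bergstrom: $1,476,300; Sato: $2,211,800; Andrade: $600,650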